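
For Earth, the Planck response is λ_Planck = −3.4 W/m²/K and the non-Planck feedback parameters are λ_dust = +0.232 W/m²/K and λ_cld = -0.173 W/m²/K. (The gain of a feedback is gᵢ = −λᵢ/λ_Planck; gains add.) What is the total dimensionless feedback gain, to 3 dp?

0.017

Convert to gains: g_dust = 0.232/3.4 = 0.06824; g_cld = -0.173/3.4 = -0.05088.
Total gain g = 0.01736.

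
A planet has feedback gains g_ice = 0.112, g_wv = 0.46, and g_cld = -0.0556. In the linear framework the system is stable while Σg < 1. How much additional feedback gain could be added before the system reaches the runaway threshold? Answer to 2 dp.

Current total gain = 0.112 + 0.46 − 0.0556 = 0.5164.
Margin to runaway = 1 − 0.5164 = 0.48.

0.48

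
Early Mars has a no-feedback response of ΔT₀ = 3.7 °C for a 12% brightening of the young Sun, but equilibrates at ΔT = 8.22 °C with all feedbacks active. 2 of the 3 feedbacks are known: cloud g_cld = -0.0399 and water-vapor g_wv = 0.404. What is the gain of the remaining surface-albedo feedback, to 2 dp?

0.19

Amplification A = ΔT/ΔT₀ = 8.22/3.7 = 2.222.
Total gain g = 1 − 1/A = 1 − 1/2.222 = 0.55.
Known gains sum to -0.0399 + 0.404 = 0.3641.
g_alb = 0.55 − 0.3641 = 0.19.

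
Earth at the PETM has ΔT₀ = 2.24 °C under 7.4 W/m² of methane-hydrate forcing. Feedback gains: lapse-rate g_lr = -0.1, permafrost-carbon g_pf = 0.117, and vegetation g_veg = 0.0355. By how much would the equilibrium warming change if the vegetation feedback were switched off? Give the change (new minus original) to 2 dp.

-0.09 °C

Original: g = 0.0525, ΔT = 2.24/(1−0.0525) = 2.3641 °C.
Without vegetation: g' = 0.017, ΔT' = 2.24/(1−0.017) = 2.2787 °C.
Change = 2.2787 − 2.3641 = -0.09 °C.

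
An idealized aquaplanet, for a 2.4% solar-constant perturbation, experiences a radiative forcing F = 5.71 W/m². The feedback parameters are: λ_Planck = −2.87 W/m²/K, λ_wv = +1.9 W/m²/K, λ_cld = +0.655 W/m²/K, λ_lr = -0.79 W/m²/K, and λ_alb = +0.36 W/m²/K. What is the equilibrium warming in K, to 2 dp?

Net feedback parameter λ = (−2.87) + (+1.9) + (+0.655) + (-0.79) + (+0.36) = -0.745 W/m²/K.
ΔT = −F/λ = −5.71/(-0.745) = 7.66 K.

7.66 K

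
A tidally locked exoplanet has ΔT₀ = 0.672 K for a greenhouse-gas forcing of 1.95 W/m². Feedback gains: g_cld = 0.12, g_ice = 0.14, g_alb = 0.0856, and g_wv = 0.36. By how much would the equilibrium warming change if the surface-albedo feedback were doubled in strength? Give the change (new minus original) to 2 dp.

0.94 K

Original: g = 0.7056, ΔT = 0.672/(1−0.7056) = 2.2826 K.
With doubled surface-albedo: g' = 0.7912, ΔT' = 0.672/(1−0.7912) = 3.2184 K.
Change = 3.2184 − 2.2826 = 0.94 K.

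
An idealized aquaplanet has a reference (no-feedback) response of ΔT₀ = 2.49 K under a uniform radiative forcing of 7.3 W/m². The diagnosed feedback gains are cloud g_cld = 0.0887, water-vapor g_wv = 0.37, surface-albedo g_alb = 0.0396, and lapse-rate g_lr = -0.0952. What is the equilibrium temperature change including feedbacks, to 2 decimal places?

Total gain g = 0.0887 + 0.37 + 0.0396 − 0.0952 = 0.4031.
Amplification A = 1/(1 − 0.4031) = 1.675.
ΔT = 2.49 × 1.675 = 4.17 K.

4.17 K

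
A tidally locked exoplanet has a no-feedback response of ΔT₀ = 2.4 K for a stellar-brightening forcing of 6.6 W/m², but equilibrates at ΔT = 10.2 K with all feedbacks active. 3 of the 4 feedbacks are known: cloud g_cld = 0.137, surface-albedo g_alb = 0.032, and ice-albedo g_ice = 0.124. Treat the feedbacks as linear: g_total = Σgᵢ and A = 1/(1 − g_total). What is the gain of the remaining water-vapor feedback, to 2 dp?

Amplification A = ΔT/ΔT₀ = 10.2/2.4 = 4.25.
Total gain g = 1 − 1/A = 1 − 1/4.25 = 0.7647.
Known gains sum to 0.137 + 0.032 + 0.124 = 0.293.
g_wv = 0.7647 − 0.293 = 0.47.

0.47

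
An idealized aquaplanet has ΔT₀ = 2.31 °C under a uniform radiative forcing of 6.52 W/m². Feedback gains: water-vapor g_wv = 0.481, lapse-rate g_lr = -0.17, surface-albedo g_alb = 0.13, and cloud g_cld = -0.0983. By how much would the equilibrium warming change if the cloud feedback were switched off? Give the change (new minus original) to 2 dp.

0.62 °C

Original: g = 0.3427, ΔT = 2.31/(1−0.3427) = 3.5144 °C.
Without cloud: g' = 0.441, ΔT' = 2.31/(1−0.441) = 4.1324 °C.
Change = 4.1324 − 3.5144 = 0.62 °C.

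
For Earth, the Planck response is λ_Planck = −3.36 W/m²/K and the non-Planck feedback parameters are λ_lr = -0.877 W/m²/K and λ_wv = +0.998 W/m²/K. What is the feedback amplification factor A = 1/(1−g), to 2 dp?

Convert to gains: g_lr = -0.877/3.36 = -0.261; g_wv = 0.998/3.36 = 0.297.
Total gain g = 0.036.
A = 1/(1 − 0.036) = 1.04.

1.04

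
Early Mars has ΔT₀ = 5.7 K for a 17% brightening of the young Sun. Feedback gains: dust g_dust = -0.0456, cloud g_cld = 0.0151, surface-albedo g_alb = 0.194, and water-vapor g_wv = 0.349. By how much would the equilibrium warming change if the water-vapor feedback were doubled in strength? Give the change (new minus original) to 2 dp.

Original: g = 0.5125, ΔT = 5.7/(1−0.5125) = 11.6923 K.
With doubled water-vapor: g' = 0.8615, ΔT' = 5.7/(1−0.8615) = 41.1552 K.
Change = 41.1552 − 11.6923 = 29.46 K.

29.46 K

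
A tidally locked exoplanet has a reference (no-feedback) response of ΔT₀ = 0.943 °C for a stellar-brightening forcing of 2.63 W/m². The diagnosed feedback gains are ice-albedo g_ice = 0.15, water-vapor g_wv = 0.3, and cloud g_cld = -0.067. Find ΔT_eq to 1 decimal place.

1.5 °C

Total gain g = 0.15 + 0.3 − 0.067 = 0.383.
Amplification A = 1/(1 − 0.383) = 1.621.
ΔT = 0.943 × 1.621 = 1.5 °C.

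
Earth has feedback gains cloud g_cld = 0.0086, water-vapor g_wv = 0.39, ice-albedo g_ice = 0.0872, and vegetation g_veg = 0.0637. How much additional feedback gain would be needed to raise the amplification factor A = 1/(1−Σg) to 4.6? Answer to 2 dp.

Current total gain = 0.5495.
Target gain for A = 4.6: g* = 1 − 1/4.6 = 0.7826.
Additional gain needed = 0.7826 − 0.5495 = 0.23.

0.23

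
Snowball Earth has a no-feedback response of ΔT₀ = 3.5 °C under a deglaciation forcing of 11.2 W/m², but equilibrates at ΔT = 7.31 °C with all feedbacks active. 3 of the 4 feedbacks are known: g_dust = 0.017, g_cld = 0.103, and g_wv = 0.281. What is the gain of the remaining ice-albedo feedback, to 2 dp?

0.12

Amplification A = ΔT/ΔT₀ = 7.31/3.5 = 2.089.
Total gain g = 1 − 1/A = 1 − 1/2.089 = 0.5213.
Known gains sum to 0.017 + 0.103 + 0.281 = 0.401.
g_ice = 0.5213 − 0.401 = 0.12.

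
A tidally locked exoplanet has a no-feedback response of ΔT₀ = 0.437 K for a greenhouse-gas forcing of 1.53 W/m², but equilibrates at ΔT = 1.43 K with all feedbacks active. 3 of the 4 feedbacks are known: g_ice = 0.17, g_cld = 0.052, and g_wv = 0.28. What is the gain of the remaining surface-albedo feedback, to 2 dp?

0.19

Amplification A = ΔT/ΔT₀ = 1.43/0.437 = 3.272.
Total gain g = 1 − 1/A = 1 − 1/3.272 = 0.6944.
Known gains sum to 0.17 + 0.052 + 0.28 = 0.502.
g_alb = 0.6944 − 0.502 = 0.19.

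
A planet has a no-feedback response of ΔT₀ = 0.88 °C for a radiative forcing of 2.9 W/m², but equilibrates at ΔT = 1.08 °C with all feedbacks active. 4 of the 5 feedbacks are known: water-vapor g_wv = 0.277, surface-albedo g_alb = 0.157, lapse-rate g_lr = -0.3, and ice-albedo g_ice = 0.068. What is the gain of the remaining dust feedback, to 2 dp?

-0.02

Amplification A = ΔT/ΔT₀ = 1.08/0.88 = 1.227.
Total gain g = 1 − 1/A = 1 − 1/1.227 = 0.185.
Known gains sum to 0.277 + 0.157 − 0.3 + 0.068 = 0.202.
g_dust = 0.185 − 0.202 = -0.02.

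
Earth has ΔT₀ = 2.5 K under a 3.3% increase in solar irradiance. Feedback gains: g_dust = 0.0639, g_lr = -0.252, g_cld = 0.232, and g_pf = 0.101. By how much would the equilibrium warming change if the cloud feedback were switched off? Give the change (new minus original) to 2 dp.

Original: g = 0.1449, ΔT = 2.5/(1−0.1449) = 2.9236 K.
Without cloud: g' = -0.0871, ΔT' = 2.5/(1+0.0871) = 2.2997 K.
Change = 2.2997 − 2.9236 = -0.62 K.

-0.62 K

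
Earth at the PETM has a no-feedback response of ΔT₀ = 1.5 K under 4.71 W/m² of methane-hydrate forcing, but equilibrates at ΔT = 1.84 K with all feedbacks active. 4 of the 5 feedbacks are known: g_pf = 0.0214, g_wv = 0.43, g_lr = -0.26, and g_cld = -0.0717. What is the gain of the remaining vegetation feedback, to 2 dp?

0.07

Amplification A = ΔT/ΔT₀ = 1.84/1.5 = 1.227.
Total gain g = 1 − 1/A = 1 − 1/1.227 = 0.185.
Known gains sum to 0.0214 + 0.43 − 0.26 − 0.0717 = 0.1197.
g_veg = 0.185 − 0.1197 = 0.07.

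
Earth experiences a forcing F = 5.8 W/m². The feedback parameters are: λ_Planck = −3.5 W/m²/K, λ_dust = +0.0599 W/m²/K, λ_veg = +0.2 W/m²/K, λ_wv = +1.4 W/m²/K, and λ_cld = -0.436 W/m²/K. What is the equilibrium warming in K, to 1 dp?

2.5 K

Net feedback parameter λ = (−3.5) + (+0.0599) + (+0.2) + (+1.4) + (-0.436) = -2.2761 W/m²/K.
ΔT = −F/λ = −5.8/(-2.2761) = 2.5 K.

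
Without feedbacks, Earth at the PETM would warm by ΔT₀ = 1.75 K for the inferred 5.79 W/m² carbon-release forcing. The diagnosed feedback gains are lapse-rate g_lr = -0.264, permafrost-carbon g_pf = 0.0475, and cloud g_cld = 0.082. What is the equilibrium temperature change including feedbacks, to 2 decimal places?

1.54 K

Total gain g = -0.264 + 0.0475 + 0.082 = -0.1345.
Amplification A = 1/(1 + 0.1345) = 0.8814.
ΔT = 1.75 × 0.8814 = 1.54 K.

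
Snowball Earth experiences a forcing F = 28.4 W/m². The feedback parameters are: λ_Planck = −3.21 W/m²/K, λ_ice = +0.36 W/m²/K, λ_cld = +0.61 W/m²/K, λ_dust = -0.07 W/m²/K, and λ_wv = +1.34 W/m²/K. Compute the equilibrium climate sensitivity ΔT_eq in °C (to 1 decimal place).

Net feedback parameter λ = (−3.21) + (+0.36) + (+0.61) + (-0.07) + (+1.34) = -0.97 W/m²/K.
ΔT = −F/λ = −28.4/(-0.97) = 29.3 °C.

29.3 °C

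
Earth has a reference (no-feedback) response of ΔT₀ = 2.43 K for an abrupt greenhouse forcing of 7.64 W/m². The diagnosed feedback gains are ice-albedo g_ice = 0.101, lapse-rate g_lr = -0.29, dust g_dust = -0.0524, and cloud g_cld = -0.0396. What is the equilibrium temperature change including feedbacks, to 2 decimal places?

Total gain g = 0.101 − 0.29 − 0.0524 − 0.0396 = -0.281.
Amplification A = 1/(1 + 0.281) = 0.7806.
ΔT = 2.43 × 0.7806 = 1.90 K.

1.90 K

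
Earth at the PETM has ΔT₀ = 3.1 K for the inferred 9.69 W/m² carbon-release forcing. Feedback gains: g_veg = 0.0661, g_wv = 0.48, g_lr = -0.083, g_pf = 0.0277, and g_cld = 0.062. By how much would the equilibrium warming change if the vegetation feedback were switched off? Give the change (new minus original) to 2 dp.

Original: g = 0.5528, ΔT = 3.1/(1−0.5528) = 6.9320 K.
Without vegetation: g' = 0.4867, ΔT' = 3.1/(1−0.4867) = 6.0394 K.
Change = 6.0394 − 6.9320 = -0.89 K.

-0.89 K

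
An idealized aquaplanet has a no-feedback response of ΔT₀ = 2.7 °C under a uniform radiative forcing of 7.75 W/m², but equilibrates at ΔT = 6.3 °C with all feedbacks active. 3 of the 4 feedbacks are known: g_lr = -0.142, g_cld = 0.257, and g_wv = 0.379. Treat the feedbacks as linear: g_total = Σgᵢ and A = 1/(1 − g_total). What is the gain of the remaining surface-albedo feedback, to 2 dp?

Amplification A = ΔT/ΔT₀ = 6.3/2.7 = 2.333.
Total gain g = 1 − 1/A = 1 − 1/2.333 = 0.5714.
Known gains sum to -0.142 + 0.257 + 0.379 = 0.494.
g_alb = 0.5714 − 0.494 = 0.08.

0.08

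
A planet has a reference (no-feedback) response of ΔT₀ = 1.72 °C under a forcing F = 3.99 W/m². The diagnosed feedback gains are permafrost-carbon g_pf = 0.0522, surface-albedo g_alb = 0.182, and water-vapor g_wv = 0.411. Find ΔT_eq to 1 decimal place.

4.8 °C

Total gain g = 0.0522 + 0.182 + 0.411 = 0.6452.
Amplification A = 1/(1 − 0.6452) = 2.818.
ΔT = 1.72 × 2.818 = 4.8 °C.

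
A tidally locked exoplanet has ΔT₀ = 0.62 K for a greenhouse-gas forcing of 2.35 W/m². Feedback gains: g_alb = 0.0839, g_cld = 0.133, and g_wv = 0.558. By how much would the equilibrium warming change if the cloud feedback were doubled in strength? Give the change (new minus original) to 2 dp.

3.98 K

Original: g = 0.7749, ΔT = 0.62/(1−0.7749) = 2.7543 K.
With doubled cloud: g' = 0.9079, ΔT' = 0.62/(1−0.9079) = 6.7318 K.
Change = 6.7318 − 2.7543 = 3.98 K.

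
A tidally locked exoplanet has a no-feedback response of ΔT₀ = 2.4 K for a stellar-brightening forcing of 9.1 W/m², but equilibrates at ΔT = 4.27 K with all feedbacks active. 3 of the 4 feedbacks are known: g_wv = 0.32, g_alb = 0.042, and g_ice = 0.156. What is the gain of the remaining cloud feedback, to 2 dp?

-0.08

Amplification A = ΔT/ΔT₀ = 4.27/2.4 = 1.779.
Total gain g = 1 − 1/A = 1 − 1/1.779 = 0.4379.
Known gains sum to 0.32 + 0.042 + 0.156 = 0.518.
g_cld = 0.4379 − 0.518 = -0.08.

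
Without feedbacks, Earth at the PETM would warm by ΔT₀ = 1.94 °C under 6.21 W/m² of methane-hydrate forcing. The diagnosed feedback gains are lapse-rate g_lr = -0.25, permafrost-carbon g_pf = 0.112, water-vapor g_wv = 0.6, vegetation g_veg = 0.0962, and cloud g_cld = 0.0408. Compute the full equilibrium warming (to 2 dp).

Total gain g = -0.25 + 0.112 + 0.6 + 0.0962 + 0.0408 = 0.599.
Amplification A = 1/(1 − 0.599) = 2.494.
ΔT = 1.94 × 2.494 = 4.84 °C.

4.84 °C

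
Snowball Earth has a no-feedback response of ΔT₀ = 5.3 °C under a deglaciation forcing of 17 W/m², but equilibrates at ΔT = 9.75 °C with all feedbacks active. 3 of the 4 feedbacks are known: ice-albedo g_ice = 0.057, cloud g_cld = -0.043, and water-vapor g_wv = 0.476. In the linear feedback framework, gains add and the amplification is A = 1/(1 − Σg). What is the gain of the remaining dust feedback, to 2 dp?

-0.03

Amplification A = ΔT/ΔT₀ = 9.75/5.3 = 1.84.
Total gain g = 1 − 1/A = 1 − 1/1.84 = 0.4565.
Known gains sum to 0.057 − 0.043 + 0.476 = 0.49.
g_dust = 0.4565 − 0.49 = -0.03.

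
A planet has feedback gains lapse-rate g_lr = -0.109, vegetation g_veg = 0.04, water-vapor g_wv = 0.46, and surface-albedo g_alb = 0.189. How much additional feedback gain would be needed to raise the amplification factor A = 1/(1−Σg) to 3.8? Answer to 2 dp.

0.16

Current total gain = 0.58.
Target gain for A = 3.8: g* = 1 − 1/3.8 = 0.7368.
Additional gain needed = 0.7368 − 0.58 = 0.16.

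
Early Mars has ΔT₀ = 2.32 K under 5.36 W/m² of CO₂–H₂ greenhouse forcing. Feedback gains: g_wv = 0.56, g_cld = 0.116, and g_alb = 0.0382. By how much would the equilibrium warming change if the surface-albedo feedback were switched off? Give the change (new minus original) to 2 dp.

-0.96 K

Original: g = 0.7142, ΔT = 2.32/(1−0.7142) = 8.1176 K.
Without surface-albedo: g' = 0.676, ΔT' = 2.32/(1−0.676) = 7.1605 K.
Change = 7.1605 − 8.1176 = -0.96 K.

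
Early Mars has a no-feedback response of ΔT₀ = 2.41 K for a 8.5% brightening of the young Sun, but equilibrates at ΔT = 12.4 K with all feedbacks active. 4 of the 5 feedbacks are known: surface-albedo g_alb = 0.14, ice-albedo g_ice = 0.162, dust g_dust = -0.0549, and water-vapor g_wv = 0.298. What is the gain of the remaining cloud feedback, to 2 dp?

0.26

Amplification A = ΔT/ΔT₀ = 12.4/2.41 = 5.145.
Total gain g = 1 − 1/A = 1 − 1/5.145 = 0.8056.
Known gains sum to 0.14 + 0.162 − 0.0549 + 0.298 = 0.5451.
g_cld = 0.8056 − 0.5451 = 0.26.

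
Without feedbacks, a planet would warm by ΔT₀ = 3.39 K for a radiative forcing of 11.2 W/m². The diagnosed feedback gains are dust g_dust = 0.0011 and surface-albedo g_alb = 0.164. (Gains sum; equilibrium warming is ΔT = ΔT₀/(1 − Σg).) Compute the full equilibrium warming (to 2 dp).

4.06 K

Total gain g = 0.0011 + 0.164 = 0.1651.
Amplification A = 1/(1 − 0.1651) = 1.198.
ΔT = 3.39 × 1.198 = 4.06 K.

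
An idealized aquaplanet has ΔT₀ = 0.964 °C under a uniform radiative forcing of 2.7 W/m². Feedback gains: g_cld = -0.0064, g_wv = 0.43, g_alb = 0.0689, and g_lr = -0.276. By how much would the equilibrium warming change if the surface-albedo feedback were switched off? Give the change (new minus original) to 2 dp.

Original: g = 0.2165, ΔT = 0.964/(1−0.2165) = 1.2304 °C.
Without surface-albedo: g' = 0.1476, ΔT' = 0.964/(1−0.1476) = 1.1309 °C.
Change = 1.1309 − 1.2304 = -0.10 °C.

-0.10 °C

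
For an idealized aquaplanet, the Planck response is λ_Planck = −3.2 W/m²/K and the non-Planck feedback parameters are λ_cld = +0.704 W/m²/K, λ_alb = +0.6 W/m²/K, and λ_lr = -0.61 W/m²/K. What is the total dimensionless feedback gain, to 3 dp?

0.217

Convert to gains: g_cld = 0.704/3.2 = 0.22; g_alb = 0.6/3.2 = 0.1875; g_lr = -0.61/3.2 = -0.1906.
Total gain g = 0.2169.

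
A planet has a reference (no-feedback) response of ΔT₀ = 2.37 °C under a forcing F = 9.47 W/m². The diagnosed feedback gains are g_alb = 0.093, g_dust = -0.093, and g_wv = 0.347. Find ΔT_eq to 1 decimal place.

Total gain g = 0.093 − 0.093 + 0.347 = 0.347.
Amplification A = 1/(1 − 0.347) = 1.531.
ΔT = 2.37 × 1.531 = 3.6 °C.

3.6 °C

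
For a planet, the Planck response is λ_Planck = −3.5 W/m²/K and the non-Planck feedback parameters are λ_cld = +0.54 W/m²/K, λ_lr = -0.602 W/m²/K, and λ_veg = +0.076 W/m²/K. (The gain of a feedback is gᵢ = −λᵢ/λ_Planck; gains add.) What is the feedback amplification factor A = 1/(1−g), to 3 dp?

1.004

Convert to gains: g_cld = 0.54/3.5 = 0.1543; g_lr = -0.602/3.5 = -0.172; g_veg = 0.076/3.5 = 0.02171.
Total gain g = 0.00401.
A = 1/(1 − 0.00401) = 1.004.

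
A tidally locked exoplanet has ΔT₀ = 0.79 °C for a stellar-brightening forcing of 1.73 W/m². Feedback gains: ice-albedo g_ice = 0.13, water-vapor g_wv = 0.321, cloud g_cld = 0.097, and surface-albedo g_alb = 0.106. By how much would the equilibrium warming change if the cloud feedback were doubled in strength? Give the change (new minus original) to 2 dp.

0.89 °C

Original: g = 0.654, ΔT = 0.79/(1−0.654) = 2.2832 °C.
With doubled cloud: g' = 0.751, ΔT' = 0.79/(1−0.751) = 3.1727 °C.
Change = 3.1727 − 2.2832 = 0.89 °C.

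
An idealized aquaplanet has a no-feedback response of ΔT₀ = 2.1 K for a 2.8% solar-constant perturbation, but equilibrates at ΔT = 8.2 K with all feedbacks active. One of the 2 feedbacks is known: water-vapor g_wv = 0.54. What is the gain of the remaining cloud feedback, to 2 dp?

0.20

Amplification A = ΔT/ΔT₀ = 8.2/2.1 = 3.905.
Total gain g = 1 − 1/A = 1 − 1/3.905 = 0.7439.
The known gain is 0.54.
g_cld = 0.7439 − 0.54 = 0.20.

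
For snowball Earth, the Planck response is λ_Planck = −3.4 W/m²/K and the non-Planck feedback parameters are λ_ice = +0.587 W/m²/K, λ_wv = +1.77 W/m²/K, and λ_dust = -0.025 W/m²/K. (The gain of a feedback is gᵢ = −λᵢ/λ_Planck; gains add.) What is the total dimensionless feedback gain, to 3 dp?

0.686

Convert to gains: g_ice = 0.587/3.4 = 0.1726; g_wv = 1.77/3.4 = 0.5206; g_dust = -0.025/3.4 = -0.007353.
Total gain g = 0.685847.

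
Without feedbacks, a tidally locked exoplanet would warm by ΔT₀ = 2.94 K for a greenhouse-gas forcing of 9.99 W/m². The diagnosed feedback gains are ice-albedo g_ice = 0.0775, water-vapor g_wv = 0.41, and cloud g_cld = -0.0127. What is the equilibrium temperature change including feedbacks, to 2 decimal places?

Total gain g = 0.0775 + 0.41 − 0.0127 = 0.4748.
Amplification A = 1/(1 − 0.4748) = 1.904.
ΔT = 2.94 × 1.904 = 5.60 K.

5.60 K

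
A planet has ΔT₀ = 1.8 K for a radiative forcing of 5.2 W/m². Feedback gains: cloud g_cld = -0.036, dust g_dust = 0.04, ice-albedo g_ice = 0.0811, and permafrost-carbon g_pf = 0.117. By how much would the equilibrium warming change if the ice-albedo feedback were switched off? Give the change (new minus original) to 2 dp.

Original: g = 0.2021, ΔT = 1.8/(1−0.2021) = 2.2559 K.
Without ice-albedo: g' = 0.121, ΔT' = 1.8/(1−0.121) = 2.0478 K.
Change = 2.0478 − 2.2559 = -0.21 K.

-0.21 K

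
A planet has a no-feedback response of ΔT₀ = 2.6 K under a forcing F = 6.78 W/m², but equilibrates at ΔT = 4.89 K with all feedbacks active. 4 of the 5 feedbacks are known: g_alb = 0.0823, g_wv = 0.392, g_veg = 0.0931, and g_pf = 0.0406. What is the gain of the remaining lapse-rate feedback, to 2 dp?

-0.14

Amplification A = ΔT/ΔT₀ = 4.89/2.6 = 1.881.
Total gain g = 1 − 1/A = 1 − 1/1.881 = 0.4684.
Known gains sum to 0.0823 + 0.392 + 0.0931 + 0.0406 = 0.608.
g_lr = 0.4684 − 0.608 = -0.14.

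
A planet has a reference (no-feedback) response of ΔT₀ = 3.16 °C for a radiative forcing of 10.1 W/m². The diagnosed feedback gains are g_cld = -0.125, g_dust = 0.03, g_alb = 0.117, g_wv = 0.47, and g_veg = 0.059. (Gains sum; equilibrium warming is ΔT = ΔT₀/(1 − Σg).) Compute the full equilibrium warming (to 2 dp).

7.04 °C

Total gain g = -0.125 + 0.03 + 0.117 + 0.47 + 0.059 = 0.551.
Amplification A = 1/(1 − 0.551) = 2.227.
ΔT = 3.16 × 2.227 = 7.04 °C.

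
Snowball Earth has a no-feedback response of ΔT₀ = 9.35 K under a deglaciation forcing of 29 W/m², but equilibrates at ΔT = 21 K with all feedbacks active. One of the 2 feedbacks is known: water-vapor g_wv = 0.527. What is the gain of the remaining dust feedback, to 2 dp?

0.03

Amplification A = ΔT/ΔT₀ = 21/9.35 = 2.246.
Total gain g = 1 − 1/A = 1 − 1/2.246 = 0.5548.
The known gain is 0.527.
g_dust = 0.5548 − 0.527 = 0.03.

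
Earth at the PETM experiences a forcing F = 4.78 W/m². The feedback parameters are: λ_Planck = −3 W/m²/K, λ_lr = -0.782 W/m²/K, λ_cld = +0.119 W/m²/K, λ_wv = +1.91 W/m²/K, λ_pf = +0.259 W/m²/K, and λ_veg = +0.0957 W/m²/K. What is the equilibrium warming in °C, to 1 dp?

Net feedback parameter λ = (−3) + (-0.782) + (+0.119) + (+1.91) + (+0.259) + (+0.0957) = -1.3983 W/m²/K.
ΔT = −F/λ = −4.78/(-1.3983) = 3.4 °C.

3.4 °C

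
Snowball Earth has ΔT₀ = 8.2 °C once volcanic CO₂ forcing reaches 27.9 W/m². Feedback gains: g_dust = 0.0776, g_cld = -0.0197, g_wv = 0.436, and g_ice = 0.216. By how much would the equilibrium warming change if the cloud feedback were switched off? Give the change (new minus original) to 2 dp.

Original: g = 0.7099, ΔT = 8.2/(1−0.7099) = 28.2661 °C.
Without cloud: g' = 0.7296, ΔT' = 8.2/(1−0.7296) = 30.3254 °C.
Change = 30.3254 − 28.2661 = 2.06 °C.

2.06 °C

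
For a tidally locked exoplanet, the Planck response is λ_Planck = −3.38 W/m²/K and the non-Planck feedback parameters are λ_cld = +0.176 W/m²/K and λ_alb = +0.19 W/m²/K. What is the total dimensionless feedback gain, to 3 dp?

0.108

Convert to gains: g_cld = 0.176/3.38 = 0.05207; g_alb = 0.19/3.38 = 0.05621.
Total gain g = 0.10828.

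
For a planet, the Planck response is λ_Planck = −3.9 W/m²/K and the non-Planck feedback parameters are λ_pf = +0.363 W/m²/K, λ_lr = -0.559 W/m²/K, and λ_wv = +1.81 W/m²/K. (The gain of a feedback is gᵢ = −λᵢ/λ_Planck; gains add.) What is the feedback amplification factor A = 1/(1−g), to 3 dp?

Convert to gains: g_pf = 0.363/3.9 = 0.09308; g_lr = -0.559/3.9 = -0.1433; g_wv = 1.81/3.9 = 0.4641.
Total gain g = 0.41388.
A = 1/(1 − 0.41388) = 1.706.

1.706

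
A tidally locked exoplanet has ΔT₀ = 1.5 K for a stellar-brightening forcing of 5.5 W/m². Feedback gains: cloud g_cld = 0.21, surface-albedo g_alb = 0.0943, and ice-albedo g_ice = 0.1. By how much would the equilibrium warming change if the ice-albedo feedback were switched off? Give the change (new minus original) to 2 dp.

-0.36 K

Original: g = 0.4043, ΔT = 1.5/(1−0.4043) = 2.5180 K.
Without ice-albedo: g' = 0.3043, ΔT' = 1.5/(1−0.3043) = 2.1561 K.
Change = 2.1561 − 2.5180 = -0.36 K.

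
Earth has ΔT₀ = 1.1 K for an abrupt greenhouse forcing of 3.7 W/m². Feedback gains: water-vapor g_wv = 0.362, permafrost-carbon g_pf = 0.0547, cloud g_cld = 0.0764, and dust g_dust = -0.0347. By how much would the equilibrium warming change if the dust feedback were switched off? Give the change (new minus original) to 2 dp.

0.14 K

Original: g = 0.4584, ΔT = 1.1/(1−0.4584) = 2.0310 K.
Without dust: g' = 0.4931, ΔT' = 1.1/(1−0.4931) = 2.1701 K.
Change = 2.1701 − 2.0310 = 0.14 K.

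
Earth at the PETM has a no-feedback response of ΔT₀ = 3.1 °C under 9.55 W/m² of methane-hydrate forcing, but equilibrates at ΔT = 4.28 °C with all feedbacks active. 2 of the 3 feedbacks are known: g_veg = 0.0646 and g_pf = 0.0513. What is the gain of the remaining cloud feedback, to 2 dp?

Amplification A = ΔT/ΔT₀ = 4.28/3.1 = 1.381.
Total gain g = 1 − 1/A = 1 − 1/1.381 = 0.2759.
Known gains sum to 0.0646 + 0.0513 = 0.1159.
g_cld = 0.2759 − 0.1159 = 0.16.

0.16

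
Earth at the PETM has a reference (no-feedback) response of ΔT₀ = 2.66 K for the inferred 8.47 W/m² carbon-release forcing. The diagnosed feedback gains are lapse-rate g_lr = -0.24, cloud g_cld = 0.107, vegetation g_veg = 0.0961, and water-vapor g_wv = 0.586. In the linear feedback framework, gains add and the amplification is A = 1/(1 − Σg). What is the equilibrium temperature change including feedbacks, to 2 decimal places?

Total gain g = -0.24 + 0.107 + 0.0961 + 0.586 = 0.5491.
Amplification A = 1/(1 − 0.5491) = 2.218.
ΔT = 2.66 × 2.218 = 5.90 K.

5.90 K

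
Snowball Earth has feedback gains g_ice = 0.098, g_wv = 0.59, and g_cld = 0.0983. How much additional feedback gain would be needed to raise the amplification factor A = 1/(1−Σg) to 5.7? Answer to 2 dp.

Current total gain = 0.7863.
Target gain for A = 5.7: g* = 1 − 1/5.7 = 0.8246.
Additional gain needed = 0.8246 − 0.7863 = 0.04.

0.04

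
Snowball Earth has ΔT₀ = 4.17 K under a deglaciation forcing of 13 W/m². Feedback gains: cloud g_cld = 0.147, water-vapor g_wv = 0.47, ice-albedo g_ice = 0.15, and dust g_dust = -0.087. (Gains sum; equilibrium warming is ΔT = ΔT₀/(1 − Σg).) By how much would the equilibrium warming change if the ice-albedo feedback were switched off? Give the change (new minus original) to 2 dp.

Original: g = 0.68, ΔT = 4.17/(1−0.68) = 13.0312 K.
Without ice-albedo: g' = 0.53, ΔT' = 4.17/(1−0.53) = 8.8723 K.
Change = 8.8723 − 13.0312 = -4.16 K.

-4.16 K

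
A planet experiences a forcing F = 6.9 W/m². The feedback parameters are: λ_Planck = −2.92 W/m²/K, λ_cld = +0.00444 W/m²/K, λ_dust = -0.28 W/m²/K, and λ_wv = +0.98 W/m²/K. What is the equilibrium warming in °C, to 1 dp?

3.1 °C

Net feedback parameter λ = (−2.92) + (+0.00444) + (-0.28) + (+0.98) = -2.21556 W/m²/K.
ΔT = −F/λ = −6.9/(-2.21556) = 3.1 °C.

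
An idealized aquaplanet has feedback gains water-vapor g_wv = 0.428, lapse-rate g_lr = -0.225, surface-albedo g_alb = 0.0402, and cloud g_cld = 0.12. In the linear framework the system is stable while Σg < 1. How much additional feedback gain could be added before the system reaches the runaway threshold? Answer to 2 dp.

Current total gain = 0.428 − 0.225 + 0.0402 + 0.12 = 0.3632.
Margin to runaway = 1 − 0.3632 = 0.64.

0.64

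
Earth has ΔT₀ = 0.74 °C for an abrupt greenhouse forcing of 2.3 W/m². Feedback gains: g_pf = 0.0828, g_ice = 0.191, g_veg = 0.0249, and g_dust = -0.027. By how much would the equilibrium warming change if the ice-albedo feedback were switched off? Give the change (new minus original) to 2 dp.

-0.21 °C

Original: g = 0.2717, ΔT = 0.74/(1−0.2717) = 1.0161 °C.
Without ice-albedo: g' = 0.0807, ΔT' = 0.74/(1−0.0807) = 0.8050 °C.
Change = 0.8050 − 1.0161 = -0.21 °C.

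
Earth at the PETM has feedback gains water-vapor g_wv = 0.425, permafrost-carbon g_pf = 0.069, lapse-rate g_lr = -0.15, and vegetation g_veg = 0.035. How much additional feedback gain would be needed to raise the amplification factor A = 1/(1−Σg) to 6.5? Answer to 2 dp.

Current total gain = 0.379.
Target gain for A = 6.5: g* = 1 − 1/6.5 = 0.8462.
Additional gain needed = 0.8462 − 0.379 = 0.47.

0.47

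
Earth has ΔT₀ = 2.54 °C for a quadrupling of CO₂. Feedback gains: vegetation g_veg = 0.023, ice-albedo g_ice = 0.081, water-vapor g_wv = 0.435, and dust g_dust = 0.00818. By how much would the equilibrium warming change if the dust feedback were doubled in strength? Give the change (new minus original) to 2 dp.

Original: g = 0.54718, ΔT = 2.54/(1−0.54718) = 5.6093 °C.
With doubled dust: g' = 0.55536, ΔT' = 2.54/(1−0.55536) = 5.7125 °C.
Change = 5.7125 − 5.6093 = 0.10 °C.

0.10 °C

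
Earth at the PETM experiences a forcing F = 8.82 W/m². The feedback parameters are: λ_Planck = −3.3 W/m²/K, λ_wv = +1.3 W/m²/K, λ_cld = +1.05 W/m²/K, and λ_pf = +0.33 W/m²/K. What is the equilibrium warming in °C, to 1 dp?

Net feedback parameter λ = (−3.3) + (+1.3) + (+1.05) + (+0.33) = -0.62 W/m²/K.
ΔT = −F/λ = −8.82/(-0.62) = 14.2 °C.

14.2 °C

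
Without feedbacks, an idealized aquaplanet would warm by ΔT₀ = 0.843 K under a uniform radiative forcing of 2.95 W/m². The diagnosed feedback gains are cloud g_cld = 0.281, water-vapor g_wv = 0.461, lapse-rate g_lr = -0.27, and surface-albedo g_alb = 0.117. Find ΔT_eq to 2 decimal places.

Total gain g = 0.281 + 0.461 − 0.27 + 0.117 = 0.589.
Amplification A = 1/(1 − 0.589) = 2.433.
ΔT = 0.843 × 2.433 = 2.05 K.

2.05 K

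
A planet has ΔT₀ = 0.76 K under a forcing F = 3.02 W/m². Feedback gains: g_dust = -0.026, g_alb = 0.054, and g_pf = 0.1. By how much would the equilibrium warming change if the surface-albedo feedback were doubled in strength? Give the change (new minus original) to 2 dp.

0.06 K

Original: g = 0.128, ΔT = 0.76/(1−0.128) = 0.8716 K.
With doubled surface-albedo: g' = 0.182, ΔT' = 0.76/(1−0.182) = 0.9291 K.
Change = 0.9291 − 0.8716 = 0.06 K.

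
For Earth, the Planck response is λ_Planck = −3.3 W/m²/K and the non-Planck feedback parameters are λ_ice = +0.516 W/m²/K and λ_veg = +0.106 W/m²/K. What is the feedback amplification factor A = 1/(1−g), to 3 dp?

1.232

Convert to gains: g_ice = 0.516/3.3 = 0.1564; g_veg = 0.106/3.3 = 0.03212.
Total gain g = 0.18852.
A = 1/(1 − 0.18852) = 1.232.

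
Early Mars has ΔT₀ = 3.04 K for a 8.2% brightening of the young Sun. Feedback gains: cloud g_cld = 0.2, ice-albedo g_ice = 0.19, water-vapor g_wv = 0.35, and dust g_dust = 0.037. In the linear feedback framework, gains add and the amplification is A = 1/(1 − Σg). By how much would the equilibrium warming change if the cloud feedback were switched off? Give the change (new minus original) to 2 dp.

-6.45 K

Original: g = 0.777, ΔT = 3.04/(1−0.777) = 13.6323 K.
Without cloud: g' = 0.577, ΔT' = 3.04/(1−0.577) = 7.1868 K.
Change = 7.1868 − 13.6323 = -6.45 K.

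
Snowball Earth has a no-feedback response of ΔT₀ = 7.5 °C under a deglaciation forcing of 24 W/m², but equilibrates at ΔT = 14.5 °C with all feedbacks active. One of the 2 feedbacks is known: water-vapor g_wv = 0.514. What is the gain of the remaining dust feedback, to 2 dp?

-0.03

Amplification A = ΔT/ΔT₀ = 14.5/7.5 = 1.933.
Total gain g = 1 − 1/A = 1 − 1/1.933 = 0.4827.
The known gain is 0.514.
g_dust = 0.4827 − 0.514 = -0.03.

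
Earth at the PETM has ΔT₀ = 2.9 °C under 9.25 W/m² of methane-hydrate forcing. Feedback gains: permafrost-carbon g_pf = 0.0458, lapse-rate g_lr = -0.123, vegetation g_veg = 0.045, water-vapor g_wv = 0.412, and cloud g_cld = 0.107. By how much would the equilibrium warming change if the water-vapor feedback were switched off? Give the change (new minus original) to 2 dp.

Original: g = 0.4868, ΔT = 2.9/(1−0.4868) = 5.6508 °C.
Without water-vapor: g' = 0.0748, ΔT' = 2.9/(1−0.0748) = 3.1345 °C.
Change = 3.1345 − 5.6508 = -2.52 °C.

-2.52 °C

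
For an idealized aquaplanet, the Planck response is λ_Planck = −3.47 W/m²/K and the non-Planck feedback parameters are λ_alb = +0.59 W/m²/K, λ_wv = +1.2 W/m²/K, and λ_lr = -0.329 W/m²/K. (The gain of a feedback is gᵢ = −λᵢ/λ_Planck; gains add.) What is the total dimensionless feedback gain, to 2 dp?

Convert to gains: g_alb = 0.59/3.47 = 0.17; g_wv = 1.2/3.47 = 0.3458; g_lr = -0.329/3.47 = -0.09481.
Total gain g = 0.42099.

0.42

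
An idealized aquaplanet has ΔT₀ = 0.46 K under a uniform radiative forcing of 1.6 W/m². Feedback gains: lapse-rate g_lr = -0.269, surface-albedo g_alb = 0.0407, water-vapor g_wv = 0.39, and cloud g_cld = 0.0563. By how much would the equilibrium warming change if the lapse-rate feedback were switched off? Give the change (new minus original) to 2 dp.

0.31 K

Original: g = 0.218, ΔT = 0.46/(1−0.218) = 0.5882 K.
Without lapse-rate: g' = 0.487, ΔT' = 0.46/(1−0.487) = 0.8967 K.
Change = 0.8967 − 0.5882 = 0.31 K.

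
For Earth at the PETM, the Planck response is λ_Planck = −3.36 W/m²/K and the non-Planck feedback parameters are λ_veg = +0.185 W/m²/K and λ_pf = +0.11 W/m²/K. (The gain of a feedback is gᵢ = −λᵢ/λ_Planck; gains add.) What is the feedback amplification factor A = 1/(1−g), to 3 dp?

1.096

Convert to gains: g_veg = 0.185/3.36 = 0.05506; g_pf = 0.11/3.36 = 0.03274.
Total gain g = 0.0878.
A = 1/(1 − 0.0878) = 1.096.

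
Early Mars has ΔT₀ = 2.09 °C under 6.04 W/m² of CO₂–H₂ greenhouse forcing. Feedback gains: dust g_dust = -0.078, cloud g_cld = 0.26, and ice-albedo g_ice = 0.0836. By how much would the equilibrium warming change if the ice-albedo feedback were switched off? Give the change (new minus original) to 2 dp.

-0.29 °C

Original: g = 0.2656, ΔT = 2.09/(1−0.2656) = 2.8459 °C.
Without ice-albedo: g' = 0.182, ΔT' = 2.09/(1−0.182) = 2.5550 °C.
Change = 2.5550 − 2.8459 = -0.29 °C.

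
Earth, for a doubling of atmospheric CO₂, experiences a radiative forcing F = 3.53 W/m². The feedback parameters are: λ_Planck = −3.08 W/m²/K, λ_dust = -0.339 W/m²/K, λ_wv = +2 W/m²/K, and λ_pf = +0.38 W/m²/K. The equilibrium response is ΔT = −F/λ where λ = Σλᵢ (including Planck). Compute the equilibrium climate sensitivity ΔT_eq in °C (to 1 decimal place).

Net feedback parameter λ = (−3.08) + (-0.339) + (+2) + (+0.38) = -1.039 W/m²/K.
ΔT = −F/λ = −3.53/(-1.039) = 3.4 °C.

3.4 °C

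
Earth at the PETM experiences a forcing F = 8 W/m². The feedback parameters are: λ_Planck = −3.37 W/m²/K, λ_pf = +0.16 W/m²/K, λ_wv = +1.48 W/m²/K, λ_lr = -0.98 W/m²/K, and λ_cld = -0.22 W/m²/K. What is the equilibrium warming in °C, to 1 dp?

Net feedback parameter λ = (−3.37) + (+0.16) + (+1.48) + (-0.98) + (-0.22) = -2.93 W/m²/K.
ΔT = −F/λ = −8/(-2.93) = 2.7 °C.

2.7 °C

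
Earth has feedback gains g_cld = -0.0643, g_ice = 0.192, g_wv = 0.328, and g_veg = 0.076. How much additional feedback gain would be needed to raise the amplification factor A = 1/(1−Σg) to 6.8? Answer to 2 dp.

Current total gain = 0.5317.
Target gain for A = 6.8: g* = 1 − 1/6.8 = 0.8529.
Additional gain needed = 0.8529 − 0.5317 = 0.32.

0.32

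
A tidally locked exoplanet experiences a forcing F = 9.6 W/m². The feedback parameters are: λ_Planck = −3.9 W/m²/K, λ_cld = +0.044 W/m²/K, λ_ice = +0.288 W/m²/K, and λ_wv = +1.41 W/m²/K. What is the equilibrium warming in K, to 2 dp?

4.45 K

Net feedback parameter λ = (−3.9) + (+0.044) + (+0.288) + (+1.41) = -2.158 W/m²/K.
ΔT = −F/λ = −9.6/(-2.158) = 4.45 K.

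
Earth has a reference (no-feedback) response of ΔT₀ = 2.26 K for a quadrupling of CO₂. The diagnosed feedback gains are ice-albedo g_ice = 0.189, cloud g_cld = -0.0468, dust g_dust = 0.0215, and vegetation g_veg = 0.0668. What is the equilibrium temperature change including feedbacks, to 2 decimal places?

Total gain g = 0.189 − 0.0468 + 0.0215 + 0.0668 = 0.2305.
Amplification A = 1/(1 − 0.2305) = 1.3.
ΔT = 2.26 × 1.3 = 2.94 K.

2.94 K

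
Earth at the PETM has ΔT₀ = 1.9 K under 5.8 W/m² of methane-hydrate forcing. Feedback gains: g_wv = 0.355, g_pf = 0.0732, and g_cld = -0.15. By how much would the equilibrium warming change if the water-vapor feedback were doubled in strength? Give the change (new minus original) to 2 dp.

Original: g = 0.2782, ΔT = 1.9/(1−0.2782) = 2.6323 K.
With doubled water-vapor: g' = 0.6332, ΔT' = 1.9/(1−0.6332) = 5.1799 K.
Change = 5.1799 − 2.6323 = 2.55 K.

2.55 K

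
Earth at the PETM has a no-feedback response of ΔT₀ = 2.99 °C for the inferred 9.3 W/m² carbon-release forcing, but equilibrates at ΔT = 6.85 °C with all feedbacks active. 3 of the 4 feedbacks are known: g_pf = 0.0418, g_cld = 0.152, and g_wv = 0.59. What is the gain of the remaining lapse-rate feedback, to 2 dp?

-0.22

Amplification A = ΔT/ΔT₀ = 6.85/2.99 = 2.291.
Total gain g = 1 − 1/A = 1 − 1/2.291 = 0.5635.
Known gains sum to 0.0418 + 0.152 + 0.59 = 0.7838.
g_lr = 0.5635 − 0.7838 = -0.22.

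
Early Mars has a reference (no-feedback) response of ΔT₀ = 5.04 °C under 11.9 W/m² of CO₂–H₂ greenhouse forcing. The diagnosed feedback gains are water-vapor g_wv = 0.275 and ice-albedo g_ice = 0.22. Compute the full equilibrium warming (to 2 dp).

9.98 °C

Total gain g = 0.275 + 0.22 = 0.495.
Amplification A = 1/(1 − 0.495) = 1.98.
ΔT = 5.04 × 1.98 = 9.98 °C.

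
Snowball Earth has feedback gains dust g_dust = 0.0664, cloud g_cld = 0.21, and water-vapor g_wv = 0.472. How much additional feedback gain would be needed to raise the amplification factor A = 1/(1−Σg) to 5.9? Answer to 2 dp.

0.08

Current total gain = 0.7484.
Target gain for A = 5.9: g* = 1 − 1/5.9 = 0.8305.
Additional gain needed = 0.8305 − 0.7484 = 0.08.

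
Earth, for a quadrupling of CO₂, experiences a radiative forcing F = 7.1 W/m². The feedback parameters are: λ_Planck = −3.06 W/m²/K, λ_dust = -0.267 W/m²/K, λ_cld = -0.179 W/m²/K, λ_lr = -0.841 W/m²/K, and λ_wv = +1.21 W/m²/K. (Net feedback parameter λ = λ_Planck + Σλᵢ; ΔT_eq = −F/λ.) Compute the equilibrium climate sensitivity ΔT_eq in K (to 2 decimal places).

Net feedback parameter λ = (−3.06) + (-0.267) + (-0.179) + (-0.841) + (+1.21) = -3.137 W/m²/K.
ΔT = −F/λ = −7.1/(-3.137) = 2.26 K.

2.26 K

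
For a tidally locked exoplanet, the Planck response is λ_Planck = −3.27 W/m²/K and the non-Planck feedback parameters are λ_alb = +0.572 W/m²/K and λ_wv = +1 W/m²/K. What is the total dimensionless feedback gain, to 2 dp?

0.48

Convert to gains: g_alb = 0.572/3.27 = 0.1749; g_wv = 1/3.27 = 0.3058.
Total gain g = 0.4807.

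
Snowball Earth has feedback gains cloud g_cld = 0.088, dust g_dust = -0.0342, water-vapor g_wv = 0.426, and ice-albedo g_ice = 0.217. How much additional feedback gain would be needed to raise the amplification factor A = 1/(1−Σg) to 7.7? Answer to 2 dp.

0.17

Current total gain = 0.6968.
Target gain for A = 7.7: g* = 1 − 1/7.7 = 0.8701.
Additional gain needed = 0.8701 − 0.6968 = 0.17.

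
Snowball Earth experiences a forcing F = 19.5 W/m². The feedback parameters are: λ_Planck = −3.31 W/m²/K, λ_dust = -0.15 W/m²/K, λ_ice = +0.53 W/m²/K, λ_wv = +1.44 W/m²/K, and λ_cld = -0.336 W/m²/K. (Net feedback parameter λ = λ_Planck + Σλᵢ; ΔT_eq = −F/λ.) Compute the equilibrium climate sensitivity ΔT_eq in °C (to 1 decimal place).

Net feedback parameter λ = (−3.31) + (-0.15) + (+0.53) + (+1.44) + (-0.336) = -1.826 W/m²/K.
ΔT = −F/λ = −19.5/(-1.826) = 10.7 °C.

10.7 °C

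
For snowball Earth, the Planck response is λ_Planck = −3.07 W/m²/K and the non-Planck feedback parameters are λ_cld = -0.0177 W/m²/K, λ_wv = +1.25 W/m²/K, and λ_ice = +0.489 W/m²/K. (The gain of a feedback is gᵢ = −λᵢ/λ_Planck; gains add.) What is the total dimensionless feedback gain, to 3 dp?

0.561

Convert to gains: g_cld = -0.0177/3.07 = -0.005765; g_wv = 1.25/3.07 = 0.4072; g_ice = 0.489/3.07 = 0.1593.
Total gain g = 0.560735.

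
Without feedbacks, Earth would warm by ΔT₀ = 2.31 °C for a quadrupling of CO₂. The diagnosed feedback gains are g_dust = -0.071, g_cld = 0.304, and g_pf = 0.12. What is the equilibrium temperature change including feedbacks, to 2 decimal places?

Total gain g = -0.071 + 0.304 + 0.12 = 0.353.
Amplification A = 1/(1 − 0.353) = 1.546.
ΔT = 2.31 × 1.546 = 3.57 °C.

3.57 °C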